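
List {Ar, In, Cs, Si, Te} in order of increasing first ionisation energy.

Cs, In, Si, Te, Ar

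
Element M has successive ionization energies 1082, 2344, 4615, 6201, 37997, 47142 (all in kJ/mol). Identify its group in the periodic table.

Look for the largest jump between consecutive ionization energies: IE5/IE4 ≈ 6.1, far larger than any earlier ratio.
That jump marks the point where a core electron is being removed. So the atom has 4 valence electrons.
A main-group element with 4 valence electrons is in group 14.

Group 14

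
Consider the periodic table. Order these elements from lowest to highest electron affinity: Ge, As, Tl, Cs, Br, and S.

Tl < Cs < As < Ge < S < Br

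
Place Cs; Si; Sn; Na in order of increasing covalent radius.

Si < Sn < Na < Cs

Na is in period 3, group 1; Si is in period 3, group 14; Sn is in period 5, group 14; Cs is in period 6, group 1.
Radius decreases left→right (rising Z_eff, same n) and increases top→bottom (higher n).
Neither a single period nor a single group — weigh both effects.
Sn > Si: they share group 14; the group trend gives Sn the larger value.
Na > Sn: the two effects oppose for this pair; the across-period effect wins (155 vs 140 pm).
Cs > Na: they share group 1; the group trend gives Cs the larger value.
Tabulated atomic radius (pm): Na 155, Si 116, Sn 140, Cs 232.
So from smallest to largest: Si < Sn < Na < Cs.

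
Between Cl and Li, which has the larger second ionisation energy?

Li

IE_2 is the cost of taking one more electron from the +1 cation: Cl⁺ still has 6 valence electrons; Li⁺ is the bare [He] core.
Pulling an electron out of a noble-gas core costs far more than removing a remaining valence electron, so Li sits at the high end of IE_2.
Tabulated IE_2 (kJ/mol): Cl 2298, Li 7298.
So the second ionization energies run Cl < Li.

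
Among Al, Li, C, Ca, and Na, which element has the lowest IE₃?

IE_3 is the cost of taking one more electron from the +2 cation: Al²⁺ still has 1 valence electron; Li²⁺ is already 1 electron into the core; C²⁺ still has 2 valence electrons; Ca²⁺ is the bare [Ar] core; Na²⁺ is already 1 electron into the core.
Pulling an electron out of a noble-gas core costs far more than removing a remaining valence electron, so Ca, Na and Li sit at the high end of IE_3.
Valence configurations: Al²⁺ [Ne]3s¹, C²⁺ [He]2s².
Approximate IE_3 values (kJ/mol): Al 2745, Li 11815, C 4620, Ca 4912, Na 6910.
Putting it together, IE_3: Al < C < Ca < Na < Li.

Al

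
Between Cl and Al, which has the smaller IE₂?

The second ionization energy removes an electron from the +1 ion. For each element: Cl⁺ still has 6 valence electrons; Al⁺ still has 2 valence electrons.
All are still removing valence electrons, so compare the +1 ions as you would atoms: IE_2 generally rises across a period (higher Z_eff) and falls down a group (larger shell), subject to the usual subshell exceptions.
Valence configurations: Cl⁺ [Ne]3s²3p⁴, Al⁺ [Ne]3s².
Tabulated IE_2 (kJ/mol): Cl 2298, Al 1817.
So the second ionization energies run Al < Cl.

Al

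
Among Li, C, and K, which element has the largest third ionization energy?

Li

After 2 electrons have been removed, what remains? Li²⁺ is already 1 electron into the core; C²⁺ still has 2 valence electrons; K²⁺ is already 1 electron into the core.
Usually core removal costs more than valence removal, but here the competition is close: a tightly held n=2 valence electron can cost more to remove than an n=3 core electron, so the actual values have to decide it.
The numbers (kJ/mol): Li 11815, C 4620, K 4420.
Overall IE_3 order: K < C < Li.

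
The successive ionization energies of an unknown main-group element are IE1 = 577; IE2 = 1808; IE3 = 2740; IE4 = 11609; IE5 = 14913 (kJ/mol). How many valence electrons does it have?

3

Look for the largest jump between consecutive ionization energies: IE4/IE3 ≈ 4.2, far larger than any earlier ratio.
That jump marks the point where a core electron is being removed. So the atom has 3 valence electrons.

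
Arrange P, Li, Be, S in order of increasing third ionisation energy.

P < S < Li < Be

After 2 electrons have been removed, what remains? P²⁺ still has 3 valence electrons; Li²⁺ is already 1 electron into the core; Be²⁺ is the bare [He] core; S²⁺ still has 4 valence electrons.
Core electrons are held far more tightly than valence electrons, so Li and Be top the IE_3 order.
Valence configurations: P²⁺ [Ne]3s²3p¹, S²⁺ [Ne]3s²3p².
Approximate IE_3 values (kJ/mol): P 2914, Li 11815, Be 14849, S 3357.
So the third ionization energies run P < S < Li < Be.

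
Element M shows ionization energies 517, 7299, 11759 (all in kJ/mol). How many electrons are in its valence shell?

1

Look for the largest jump between consecutive ionization energies: IE2/IE1 ≈ 14.1, far larger than any earlier ratio.
That jump marks the point where a core electron is being removed. So the atom has 1 valence electron.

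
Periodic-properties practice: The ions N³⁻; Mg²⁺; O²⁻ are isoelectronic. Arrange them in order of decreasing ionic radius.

N³⁻ > O²⁻ > Mg²⁺

All of these have 10 electrons, so size is governed by nuclear charge alone: the more protons, the stronger the pull on the same electron cloud, and the smaller the ion.
Nuclear charges: Mg²⁺ (Z=12), O²⁻ (Z=8), N³⁻ (Z=7).
Largest to smallest: N³⁻ > O²⁻ > Mg²⁺.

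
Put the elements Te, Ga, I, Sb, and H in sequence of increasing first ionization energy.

Ga < Sb < Te < I < H

H is in period 1, group 1; Ga is in period 4, group 13; Sb is in period 5, group 15; Te is in period 5, group 16; I is in period 5, group 17.
IE₁ increases left→right with effective nuclear charge and decreases top→bottom as the valence shell moves farther out.
Neither a single period nor a single group — weigh both effects.
Sb > Ga: period and group pull opposite ways; the across-period shift dominates (831 vs 579 kJ/mol).
Te > Sb: both are in period 5; the period trend gives Te the larger value.
I > Te: both are in period 5; the period trend gives I the larger value.
H > I: period and group pull opposite ways; the down-group shift dominates (1312 vs 1008 kJ/mol).
For reference (kJ/mol): H 1312, Ga 579, Sb 831, Te 869, I 1008.
So from lowest to highest: Ga < Sb < Te < I < H.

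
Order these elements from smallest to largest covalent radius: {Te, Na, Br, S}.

S < Br < Te < Na

Na is in period 3, group 1; S is in period 3, group 16; Br is in period 4, group 17; Te is in period 5, group 16.
Moving right in a period, electrons are added to the same shell under a stronger nuclear pull, so atoms get smaller; moving down, a new shell is opened and atoms get larger.
Neither a single period nor a single group — weigh both effects.
Br > S: the two effects oppose for this pair; the down-group effect wins (114 vs 103 pm).
Te > Br: relative to Br, both the across-period and down-group shifts push Te's atomic radius up.
Na > Te: the two effects oppose for this pair; the across-period effect wins (155 vs 136 pm).
For reference (pm): Na 155, S 103, Br 114, Te 136.
So from smallest to largest: S < Br < Te < Na.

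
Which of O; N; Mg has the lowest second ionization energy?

The second ionization energy removes an electron from the +1 ion. For each element: O⁺ still has 5 valence electrons; N⁺ still has 4 valence electrons; Mg⁺ still has 1 valence electron.
All are still removing valence electrons, so compare the +1 ions as you would atoms: IE_2 generally rises across a period (higher Z_eff) and falls down a group (larger shell), subject to the usual subshell exceptions.
Valence configurations: O⁺ [He]2s²2p³, N⁺ [He]2s²2p², Mg⁺ [Ne]3s¹.
Tabulated IE_2 (kJ/mol): O 3388, N 2856, Mg 1451.
So the second ionization energies run Mg < N < O.

Mg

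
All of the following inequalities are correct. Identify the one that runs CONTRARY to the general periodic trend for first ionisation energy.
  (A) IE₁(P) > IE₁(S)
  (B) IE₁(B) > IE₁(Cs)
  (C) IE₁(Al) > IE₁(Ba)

(A)

The general trend: first ionisation energy increases across a period and decreases down a group.
(A) P (period 3, group 15) vs S (period 3, group 16): the stated order contradicts the simple trend.
(B) B (period 2, group 13) vs Cs (period 6, group 1): the stated order agrees with the simple trend.
(C) Al (period 3, group 13) vs Ba (period 6, group 2): the stated order agrees with the simple trend.
The exception is (A): S (3p⁴) ionizes more easily than half-filled P (3p³) because the paired 3p electron in S is pushed out by e⁻–e⁻ repulsion.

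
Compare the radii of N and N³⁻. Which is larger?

N³⁻

Forming N³⁻ adds 3 electrons to N. More electron–electron repulsion in the same shell, with unchanged nuclear charge, lets the cloud expand.
An anion is larger than its parent atom: N³⁻ > N.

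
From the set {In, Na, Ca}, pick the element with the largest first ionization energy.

Ca

IE₁ increases left→right with effective nuclear charge and decreases top→bottom as the valence shell moves farther out.
A diagonal step moves right (one effect) and down (the opposite effect) at once.
In > Na: period and group pull opposite ways; the across-period shift dominates (558 vs 496 kJ/mol).
Ca > In: period and group pull opposite ways; the down-group shift dominates (590 vs 558 kJ/mol).
Tabulated first ionization energy (kJ/mol): Na 496, Ca 590, In 558.
The largest first ionization energy among these belongs to Ca.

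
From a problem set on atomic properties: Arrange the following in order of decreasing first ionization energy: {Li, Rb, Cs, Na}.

Li > Na > Rb > Cs

Removing the outermost electron gets harder across a period and easier down a group.
All are in group 1, so first ionization energy increases up the group.
So from highest to lowest: Li > Na > Rb > Cs.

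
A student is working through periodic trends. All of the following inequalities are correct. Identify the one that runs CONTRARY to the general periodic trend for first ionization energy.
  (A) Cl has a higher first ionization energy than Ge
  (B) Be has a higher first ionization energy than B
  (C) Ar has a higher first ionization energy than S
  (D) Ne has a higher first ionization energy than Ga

The general trend: first ionization energy increases across a period and decreases down a group.
(A) Cl (period 3, group 17) vs Ge (period 4, group 14): the stated order agrees with the simple trend.
(B) Be (period 2, group 2) vs B (period 2, group 13): the stated order contradicts the simple trend.
(C) Ar (period 3, group 18) vs S (period 3, group 16): the stated order agrees with the simple trend.
(D) Ne (period 2, group 18) vs Ga (period 4, group 13): the stated order agrees with the simple trend.
The exception is (B): removing B's lone 2p electron is easier than breaking Be's filled 2s².

(B)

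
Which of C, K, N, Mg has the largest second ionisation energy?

K

The second ionization energy removes an electron from the +1 ion. For each element: C⁺ still has 3 valence electrons; K⁺ is the bare [Ar] core; N⁺ still has 4 valence electrons; Mg⁺ still has 1 valence electron.
Breaking into a closed-shell core is much more expensive than removing a leftover valence electron — K has the largest IE_2 here.
Valence configurations: C⁺ [He]2s²2p¹, N⁺ [He]2s²2p², Mg⁺ [Ne]3s¹.
Approximate IE_2 values (kJ/mol): C 2353, K 3052, N 2856, Mg 1451.
Overall IE_2 order: Mg < C < N < K.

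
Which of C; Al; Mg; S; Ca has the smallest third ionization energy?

After 2 electrons have been removed, what remains? C²⁺ still has 2 valence electrons; Al²⁺ still has 1 valence electron; Mg²⁺ is the bare [Ne] core; S²⁺ still has 4 valence electrons; Ca²⁺ is the bare [Ar] core.
Pulling an electron out of a noble-gas core costs far more than removing a remaining valence electron, so Ca and Mg sit at the high end of IE_3.
Valence configurations: C²⁺ [He]2s², Al²⁺ [Ne]3s¹, S²⁺ [Ne]3s²3p².
Tabulated IE_3 (kJ/mol): C 4620, Al 2745, Mg 7733, S 3357, Ca 4912.
So the third ionization energies run Al < S < C < Ca < Mg.

Al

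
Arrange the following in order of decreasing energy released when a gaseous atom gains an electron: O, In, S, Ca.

S > O > In > Ca

Electron affinity generally becomes more exothermic across a period toward the halogens and less exothermic down a group.
These span different periods and groups, so the two trends combine.
In > Ca: period and group pull opposite ways; the across-period shift dominates (29 vs 2 kJ/mol).
O > In: both effects reinforce here, so O is clearly the higher of the two.
S > O: this pair runs against the simple trend — see the exception note.
Note the exception: S has a higher electron affinity than O, contrary to the simple trend — the compact 2p subshell of O repels the added electron more than S's larger 3p does.
Approximate values (kJ/mol): O 141, S 200, Ca 2, In 29.
So from highest to lowest: S > O > In > Ca.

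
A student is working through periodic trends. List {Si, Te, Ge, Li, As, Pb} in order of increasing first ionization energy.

Li, Pb, Ge, Si, Te, As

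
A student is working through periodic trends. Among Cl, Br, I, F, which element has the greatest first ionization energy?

F is in period 2, group 17; Cl is in period 3, group 17; Br is in period 4, group 17; I is in period 5, group 17.
IE₁ increases left→right with effective nuclear charge and decreases top→bottom as the valence shell moves farther out.
All are in group 17, so first ionization energy increases up the group.
The greatest first ionization energy among these belongs to F.

F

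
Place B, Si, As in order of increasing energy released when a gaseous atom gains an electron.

B < As < Si

B is in period 2, group 13; Si is in period 3, group 14; As is in period 4, group 15.
Adding an electron releases more energy for atoms nearer the top right (short of the noble gases).
A diagonal step moves right (one effect) and down (the opposite effect) at once.
As > B: the two effects oppose for this pair; the across-period effect wins (78 vs 27 kJ/mol).
Si > As: the two effects oppose for this pair; the down-group effect wins (134 vs 78 kJ/mol).
For reference (kJ/mol): B 27, Si 134, As 78.
So from lowest to highest: B < As < Si.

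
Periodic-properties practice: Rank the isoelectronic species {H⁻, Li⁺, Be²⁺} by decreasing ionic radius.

H⁻ > Li⁺ > Be²⁺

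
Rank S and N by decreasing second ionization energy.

N, S

After 1 electron has been removed, what remains? S⁺ still has 5 valence electrons; N⁺ still has 4 valence electrons.
All are still removing valence electrons, so compare the +1 ions as you would atoms: IE_2 generally rises across a period (higher Z_eff) and falls down a group (larger shell), subject to the usual subshell exceptions.
Valence configurations: S⁺ [Ne]3s²3p³, N⁺ [He]2s²2p².
Approximate IE_2 values (kJ/mol): S 2252, N 2856.
Overall IE_2 order: S < N.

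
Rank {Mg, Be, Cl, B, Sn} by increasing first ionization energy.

Sn, Mg, B, Be, Cl

Be is in period 2, group 2; B is in period 2, group 13; Mg is in period 3, group 2; Cl is in period 3, group 17; Sn is in period 5, group 14.
First ionization energy rises across a period (greater Z_eff holds electrons more tightly) and falls down a group (valence electrons are farther from the nucleus).
Here both period and group differ, so the two effects have to be weighed against each other.
Mg > Sn: the two effects oppose for this pair; the down-group effect wins (738 vs 709 kJ/mol).
B > Mg: both effects reinforce here, so B is clearly the higher of the two.
Be > B: this pair runs against the simple trend — see the exception note.
Cl > Be: period and group pull opposite ways; the across-period shift dominates (1251 vs 900 kJ/mol).
Note the exception: Be has a higher first ionization energy than B, contrary to the simple trend — removing B's lone 2p electron is easier than breaking Be's filled 2s².
Tabulated first ionization energy (kJ/mol): Be 900, B 801, Mg 738, Cl 1251, Sn 709.
So from lowest to highest: Sn < Mg < B < Be < Cl.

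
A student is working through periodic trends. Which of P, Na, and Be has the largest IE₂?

Na

Consider each +1 ion: P⁺ still has 4 valence electrons; Na⁺ is the bare [Ne] core; Be⁺ still has 1 valence electron.
Pulling an electron out of a noble-gas core costs far more than removing a remaining valence electron, so Na sits at the high end of IE_2.
Valence configurations: P⁺ [Ne]3s²3p², Be⁺ [He]2s¹.
Tabulated IE_2 (kJ/mol): P 1907, Na 4562, Be 1757.
Hence IE_2: Be < P < Na.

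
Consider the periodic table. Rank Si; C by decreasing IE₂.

C > Si

IE_2 is the cost of taking one more electron from the +1 cation: Si⁺ still has 3 valence electrons; C⁺ still has 3 valence electrons.
All are still removing valence electrons, so compare the +1 ions as you would atoms: IE_2 generally rises across a period (higher Z_eff) and falls down a group (larger shell), subject to the usual subshell exceptions.
Valence configurations: Si⁺ [Ne]3s²3p¹, C⁺ [He]2s²2p¹.
Approximate IE_2 values (kJ/mol): Si 1577, C 2353.
Overall IE_2 order: Si < C.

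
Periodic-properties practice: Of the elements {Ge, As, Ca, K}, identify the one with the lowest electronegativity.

K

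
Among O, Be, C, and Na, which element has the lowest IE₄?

The fourth ionization energy removes an electron from the +3 ion. For each element: O³⁺ still has 3 valence electrons; Be³⁺ is already 1 electron into the core; C³⁺ still has 1 valence electron; Na³⁺ is already 2 electrons into the core.
Breaking into a closed-shell core is much more expensive than removing a leftover valence electron — Na and Be have the largest IE_4 here.
Valence configurations: O³⁺ [He]2s²2p¹, C³⁺ [He]2s¹.
The numbers (kJ/mol): O 7469, Be 21007, C 6223, Na 9543.
Putting it together, IE_4: C < O < Na < Be.

C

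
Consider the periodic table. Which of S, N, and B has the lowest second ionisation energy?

After 1 electron has been removed, what remains? S⁺ still has 5 valence electrons; N⁺ still has 4 valence electrons; B⁺ still has 2 valence electrons.
All are still removing valence electrons, so compare the +1 ions as you would atoms: IE_2 generally rises across a period (higher Z_eff) and falls down a group (larger shell), subject to the usual subshell exceptions.
Valence configurations: S⁺ [Ne]3s²3p³, N⁺ [He]2s²2p², B⁺ [He]2s².
Approximate IE_2 values (kJ/mol): S 2252, N 2856, B 2427.
Putting it together, IE_2: S < B < N.

S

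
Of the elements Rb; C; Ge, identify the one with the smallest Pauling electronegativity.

Rb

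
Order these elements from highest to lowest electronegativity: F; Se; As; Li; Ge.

F > Se > As > Ge > Li

Li is in period 2, group 1; F is in period 2, group 17; Ge is in period 4, group 14; As is in period 4, group 15; Se is in period 4, group 16.
Smaller atoms with higher effective nuclear charge are more electronegative.
Neither a single period nor a single group — weigh both effects.
Ge > Li: the two effects oppose for this pair; the across-period effect wins (2.01 vs 0.98).
As > Ge: both are in period 4; the period trend gives As the larger value.
Se > As: both are in period 4; the period trend gives Se the larger value.
F > Se: relative to Se, both the across-period and down-group shifts push F's electronegativity up.
Tabulated electronegativity (Pauling): Li 0.98, F 3.98, Ge 2.01, As 2.18, Se 2.55.
So from highest to lowest: F > Se > As > Ge > Li.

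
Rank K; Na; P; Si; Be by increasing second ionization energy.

After 1 electron has been removed, what remains? K⁺ is the bare [Ar] core; Na⁺ is the bare [Ne] core; P⁺ still has 4 valence electrons; Si⁺ still has 3 valence electrons; Be⁺ still has 1 valence electron.
Breaking into a closed-shell core is much more expensive than removing a leftover valence electron — K and Na have the largest IE_2 here.
Valence configurations: P⁺ [Ne]3s²3p², Si⁺ [Ne]3s²3p¹, Be⁺ [He]2s¹.
Approximate IE_2 values (kJ/mol): K 3052, Na 4562, P 1907, Si 1577, Be 1757.
Hence IE_2: Si < Be < P < K < Na.

Si, Be, P, K, Na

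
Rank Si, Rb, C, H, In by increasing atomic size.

H, C, Si, In, Rb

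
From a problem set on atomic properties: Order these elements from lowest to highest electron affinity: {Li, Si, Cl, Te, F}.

Li, Si, Te, F, Cl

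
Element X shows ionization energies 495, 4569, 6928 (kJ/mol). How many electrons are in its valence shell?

1

Look for the largest jump between consecutive ionization energies: IE2/IE1 ≈ 9.2, far larger than any earlier ratio.
That jump marks the point where a core electron is being removed. So the atom has 1 valence electron.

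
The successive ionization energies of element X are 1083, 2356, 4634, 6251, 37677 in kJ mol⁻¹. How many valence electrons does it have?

Look for the largest jump between consecutive ionization energies: IE5/IE4 ≈ 6.0, far larger than any earlier ratio.
That jump marks the point where a core electron is being removed. So the atom has 4 valence electrons.

4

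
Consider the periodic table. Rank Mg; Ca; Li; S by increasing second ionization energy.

After 1 electron has been removed, what remains? Mg⁺ still has 1 valence electron; Ca⁺ still has 1 valence electron; Li⁺ is the bare [He] core; S⁺ still has 5 valence electrons.
Pulling an electron out of a noble-gas core costs far more than removing a remaining valence electron, so Li sits at the high end of IE_2.
Valence configurations: Mg⁺ [Ne]3s¹, Ca⁺ [Ar]4s¹, S⁺ [Ne]3s²3p³.
Tabulated IE_2 (kJ/mol): Mg 1451, Ca 1145, Li 7298, S 2252.
Putting it together, IE_2: Ca < Mg < S < Li.

Ca < Mg < S < Li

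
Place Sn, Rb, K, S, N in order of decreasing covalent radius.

Moving right in a period, electrons are added to the same shell under a stronger nuclear pull, so atoms get smaller; moving down, a new shell is opened and atoms get larger.
Here both period and group differ, so the two effects have to be weighed against each other.
S > N: period and group pull opposite ways; the down-group shift dominates (103 vs 71 pm).
Sn > S: both effects reinforce here, so Sn is clearly the larger of the two.
K > Sn: period and group pull opposite ways; the across-period shift dominates (196 vs 140 pm).
Rb > K: they share group 1; the group trend gives Rb the larger value.
Tabulated atomic radius (pm): N 71, S 103, K 196, Rb 210, Sn 140.
So from largest to smallest: Rb > K > Sn > S > N.

Rb > K > Sn > S > N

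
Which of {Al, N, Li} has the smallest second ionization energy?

Al

After 1 electron has been removed, what remains? Al⁺ still has 2 valence electrons; N⁺ still has 4 valence electrons; Li⁺ is the bare [He] core.
Core electrons are held far more tightly than valence electrons, so Li tops the IE_2 order.
Valence configurations: Al⁺ [Ne]3s², N⁺ [He]2s²2p².
Tabulated IE_2 (kJ/mol): Al 1817, N 2856, Li 7298.
Overall IE_2 order: Al < N < Li.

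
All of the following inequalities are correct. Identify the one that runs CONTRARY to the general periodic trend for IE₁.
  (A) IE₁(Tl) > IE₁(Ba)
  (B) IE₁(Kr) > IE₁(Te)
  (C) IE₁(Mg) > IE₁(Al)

The general trend: IE₁ increases across a period and decreases down a group.
(A) Tl (period 6, group 13) vs Ba (period 6, group 2): the stated order agrees with the simple trend.
(B) Kr (period 4, group 18) vs Te (period 5, group 16): the stated order agrees with the simple trend.
(C) Mg (period 3, group 2) vs Al (period 3, group 13): the stated order contradicts the simple trend.
The exception is (C): Al's single 3p electron is easier to remove than one from Mg's filled 3s².

(C)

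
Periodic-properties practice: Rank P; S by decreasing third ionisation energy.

S > P

IE_3 is the cost of taking one more electron from the +2 cation: P²⁺ still has 3 valence electrons; S²⁺ still has 4 valence electrons.
All are still removing valence electrons, so compare the +2 ions as you would atoms: IE_3 generally rises across a period (higher Z_eff) and falls down a group (larger shell), subject to the usual subshell exceptions.
Valence configurations: P²⁺ [Ne]3s²3p¹, S²⁺ [Ne]3s²3p².
Approximate IE_3 values (kJ/mol): P 2914, S 3357.
Overall IE_3 order: P < S.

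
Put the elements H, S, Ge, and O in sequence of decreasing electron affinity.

H is in period 1, group 1; O is in period 2, group 16; S is in period 3, group 16; Ge is in period 4, group 14.
Electron affinity generally becomes more exothermic across a period toward the halogens and less exothermic down a group.
Neither a single period nor a single group — weigh both effects.
Ge > H: period and group pull opposite ways; the across-period shift dominates (119 vs 73 kJ/mol).
O > Ge: relative to Ge, both the across-period and down-group shifts push O's electron affinity up.
S > O: this pair runs against the simple trend — see the exception note.
Note the exception: S has a higher electron affinity than O, contrary to the simple trend — the compact 2p subshell of O repels the added electron more than S's larger 3p does.
For reference (kJ/mol): H 73, O 141, S 200, Ge 119.
So from highest to lowest: S > O > Ge > H.

S, O, Ge, H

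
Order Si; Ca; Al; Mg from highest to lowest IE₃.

Mg, Ca, Si, Al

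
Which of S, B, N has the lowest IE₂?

S

Consider each +1 ion: S⁺ still has 5 valence electrons; B⁺ still has 2 valence electrons; N⁺ still has 4 valence electrons.
All are still removing valence electrons, so compare the +1 ions as you would atoms: IE_2 generally rises across a period (higher Z_eff) and falls down a group (larger shell), subject to the usual subshell exceptions.
Valence configurations: S⁺ [Ne]3s²3p³, B⁺ [He]2s², N⁺ [He]2s²2p².
Approximate IE_2 values (kJ/mol): S 2252, B 2427, N 2856.
Putting it together, IE_2: S < B < N.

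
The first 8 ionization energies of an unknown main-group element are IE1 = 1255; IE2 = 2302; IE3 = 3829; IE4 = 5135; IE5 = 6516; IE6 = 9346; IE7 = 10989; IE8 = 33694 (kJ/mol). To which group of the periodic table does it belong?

Group 17

Look for the largest jump between consecutive ionization energies: IE8/IE7 ≈ 3.1, far larger than any earlier ratio.
That jump marks the point where a core electron is being removed. So the atom has 7 valence electrons.
A main-group element with 7 valence electrons is in group 17.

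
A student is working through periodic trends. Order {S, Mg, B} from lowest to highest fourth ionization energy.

Consider each +3 ion: S³⁺ still has 3 valence electrons; Mg³⁺ is already 1 electron into the core; B³⁺ is the bare [He] core.
Pulling an electron out of a noble-gas core costs far more than removing a remaining valence electron, so Mg and B sit at the high end of IE_4.
The numbers (kJ/mol): S 4556, Mg 10543, B 25026.
Putting it together, IE_4: S < Mg < B.

S < Mg < B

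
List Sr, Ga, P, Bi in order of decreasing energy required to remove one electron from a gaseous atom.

P > Bi > Ga > Sr

P is in period 3, group 15; Ga is in period 4, group 13; Sr is in period 5, group 2; Bi is in period 6, group 15.
Removing the outermost electron gets harder across a period and easier down a group.
Neither a single period nor a single group — weigh both effects.
Ga > Sr: both effects reinforce here, so Ga is clearly the higher of the two.
Bi > Ga: the two effects oppose for this pair; the across-period effect wins (703 vs 579 kJ/mol).
P > Bi: they share group 15; the group trend gives P the larger value.
Approximate values (kJ/mol): P 1012, Ga 579, Sr 550, Bi 703.
So from highest to lowest: P > Bi > Ga > Sr.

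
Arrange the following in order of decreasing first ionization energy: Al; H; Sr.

H is in period 1, group 1; Al is in period 3, group 13; Sr is in period 5, group 2.
First ionization energy rises across a period (greater Z_eff holds electrons more tightly) and falls down a group (valence electrons are farther from the nucleus).
These span different periods and groups, so the two trends combine.
Al > Sr: relative to Sr, both the across-period and down-group shifts push Al's first ionization energy up.
H > Al: the two effects oppose for this pair; the down-group effect wins (1312 vs 578 kJ/mol).
Approximate values (kJ/mol): H 1312, Al 578, Sr 550.
So from highest to lowest: H > Al > Sr.

H > Al > Sr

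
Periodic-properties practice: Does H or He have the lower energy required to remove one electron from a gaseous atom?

H

H is in period 1, group 1; He is in period 1, group 18.
First ionization energy rises across a period (greater Z_eff holds electrons more tightly) and falls down a group (valence electrons are farther from the nucleus).
All lie in period 1, so first ionization energy increases left to right.
So H has the lower energy required to remove one electron from a gaseous atom (H < He).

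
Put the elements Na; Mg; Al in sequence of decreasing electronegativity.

Al > Mg > Na

Na is in period 3, group 1; Mg is in period 3, group 2; Al is in period 3, group 13.
Smaller atoms with higher effective nuclear charge are more electronegative.
All lie in period 3, so electronegativity increases left to right.
So from highest to lowest: Al > Mg > Na.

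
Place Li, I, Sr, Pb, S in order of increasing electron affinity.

Sr, Pb, Li, S, I

Li is in period 2, group 1; S is in period 3, group 16; Sr is in period 5, group 2; I is in period 5, group 17; Pb is in period 6, group 14.
Electron affinity generally becomes more exothermic across a period toward the halogens and less exothermic down a group.
Neither a single period nor a single group — weigh both effects.
Pb > Sr: period and group pull opposite ways; the across-period shift dominates (35 vs 5 kJ/mol).
Li > Pb: period and group pull opposite ways; the down-group shift dominates (60 vs 35 kJ/mol).
S > Li: the two effects oppose for this pair; the across-period effect wins (200 vs 60 kJ/mol).
I > S: the two effects oppose for this pair; the across-period effect wins (295 vs 200 kJ/mol).
For reference (kJ/mol): Li 60, S 200, Sr 5, I 295, Pb 35.
So from lowest to highest: Sr < Pb < Li < S < I.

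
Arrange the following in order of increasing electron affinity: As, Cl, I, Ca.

Ca < As < I < Cl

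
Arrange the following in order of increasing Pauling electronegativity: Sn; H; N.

Sn < H < N

H is in period 1, group 1; N is in period 2, group 15; Sn is in period 5, group 14.
Atoms toward the upper right of the periodic table pull bonding electrons most strongly.
Neither a single period nor a single group — weigh both effects.
H > Sn: period and group pull opposite ways; the down-group shift dominates (2.20 vs 1.96).
N > H: period and group pull opposite ways; the across-period shift dominates (3.04 vs 2.20).
Approximate values (Pauling): H 2.20, N 3.04, Sn 1.96.
So from lowest to highest: Sn < H < N.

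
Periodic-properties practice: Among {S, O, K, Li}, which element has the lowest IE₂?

The second ionization energy removes an electron from the +1 ion. For each element: S⁺ still has 5 valence electrons; O⁺ still has 5 valence electrons; K⁺ is the bare [Ar] core; Li⁺ is the bare [He] core.
Usually core removal costs more than valence removal, but here the competition is close: a tightly held n=2 valence electron can cost more to remove than an n=3 core electron, so the actual values have to decide it.
Valence configurations: S⁺ [Ne]3s²3p³, O⁺ [He]2s²2p³.
Approximate IE_2 values (kJ/mol): S 2252, O 3388, K 3052, Li 7298.
Hence IE_2: S < K < O < Li.

S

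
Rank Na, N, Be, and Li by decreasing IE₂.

Li, Na, N, Be

After 1 electron has been removed, what remains? Na⁺ is the bare [Ne] core; N⁺ still has 4 valence electrons; Be⁺ still has 1 valence electron; Li⁺ is the bare [He] core.
Pulling an electron out of a noble-gas core costs far more than removing a remaining valence electron, so Na and Li sit at the high end of IE_2.
Valence configurations: N⁺ [He]2s²2p², Be⁺ [He]2s¹.
The numbers (kJ/mol): Na 4562, N 2856, Be 1757, Li 7298.
Overall IE_2 order: Be < N < Na < Li.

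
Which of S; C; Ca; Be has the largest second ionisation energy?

Consider each +1 ion: S⁺ still has 5 valence electrons; C⁺ still has 3 valence electrons; Ca⁺ still has 1 valence electron; Be⁺ still has 1 valence electron.
All are still removing valence electrons, so compare the +1 ions as you would atoms: IE_2 generally rises across a period (higher Z_eff) and falls down a group (larger shell), subject to the usual subshell exceptions.
Valence configurations: S⁺ [Ne]3s²3p³, C⁺ [He]2s²2p¹, Ca⁺ [Ar]4s¹, Be⁺ [He]2s¹.
Approximate IE_2 values (kJ/mol): S 2252, C 2353, Ca 1145, Be 1757.
Putting it together, IE_2: Ca < Be < S < C.

C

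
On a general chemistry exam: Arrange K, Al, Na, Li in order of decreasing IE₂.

Li, Na, K, Al

After 1 electron has been removed, what remains? K⁺ is the bare [Ar] core; Al⁺ still has 2 valence electrons; Na⁺ is the bare [Ne] core; Li⁺ is the bare [He] core.
Breaking into a closed-shell core is much more expensive than removing a leftover valence electron — K, Na and Li have the largest IE_2 here.
The numbers (kJ/mol): K 3052, Al 1817, Na 4562, Li 7298.
Putting it together, IE_2: Al < K < Na < Li.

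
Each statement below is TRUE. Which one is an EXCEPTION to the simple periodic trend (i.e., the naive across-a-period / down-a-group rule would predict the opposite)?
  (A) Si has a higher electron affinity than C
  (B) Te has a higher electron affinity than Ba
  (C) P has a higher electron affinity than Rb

The general trend: electron affinity increases across a period and decreases down a group.
(A) Si (period 3, group 14) vs C (period 2, group 14): the stated order contradicts the simple trend.
(B) Te (period 5, group 16) vs Ba (period 6, group 2): the stated order agrees with the simple trend.
(C) P (period 3, group 15) vs Rb (period 5, group 1): the stated order agrees with the simple trend.
The exception is (A): Si's larger, more diffuse 3p orbitals accept an added electron slightly more readily than C's compact 2p.

(A)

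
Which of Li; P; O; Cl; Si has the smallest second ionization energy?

IE_2 is the cost of taking one more electron from the +1 cation: Li⁺ is the bare [He] core; P⁺ still has 4 valence electrons; O⁺ still has 5 valence electrons; Cl⁺ still has 6 valence electrons; Si⁺ still has 3 valence electrons.
Pulling an electron out of a noble-gas core costs far more than removing a remaining valence electron, so Li sits at the high end of IE_2.
Valence configurations: P⁺ [Ne]3s²3p², O⁺ [He]2s²2p³, Cl⁺ [Ne]3s²3p⁴, Si⁺ [Ne]3s²3p¹.
Approximate IE_2 values (kJ/mol): Li 7298, P 1907, O 3388, Cl 2298, Si 1577.
Overall IE_2 order: Si < P < Cl < O < Li.

Si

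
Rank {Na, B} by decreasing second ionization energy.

Na, B

The second ionization energy removes an electron from the +1 ion. For each element: Na⁺ is the bare [Ne] core; B⁺ still has 2 valence electrons.
Pulling an electron out of a noble-gas core costs far more than removing a remaining valence electron, so Na sits at the high end of IE_2.
The numbers (kJ/mol): Na 4562, B 2427.
Putting it together, IE_2: B < Na.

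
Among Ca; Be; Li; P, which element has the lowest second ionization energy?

Consider each +1 ion: Ca⁺ still has 1 valence electron; Be⁺ still has 1 valence electron; Li⁺ is the bare [He] core; P⁺ still has 4 valence electrons.
Pulling an electron out of a noble-gas core costs far more than removing a remaining valence electron, so Li sits at the high end of IE_2.
Valence configurations: Ca⁺ [Ar]4s¹, Be⁺ [He]2s¹, P⁺ [Ne]3s²3p².
Tabulated IE_2 (kJ/mol): Ca 1145, Be 1757, Li 7298, P 1907.
So the second ionization energies run Ca < Be < P < Li.

Ca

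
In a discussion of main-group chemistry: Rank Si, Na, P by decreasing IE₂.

The second ionization energy removes an electron from the +1 ion. For each element: Si⁺ still has 3 valence electrons; Na⁺ is the bare [Ne] core; P⁺ still has 4 valence electrons.
Core electrons are held far more tightly than valence electrons, so Na tops the IE_2 order.
Valence configurations: Si⁺ [Ne]3s²3p¹, P⁺ [Ne]3s²3p².
Tabulated IE_2 (kJ/mol): Si 1577, Na 4562, P 1907.
Putting it together, IE_2: Si < P < Na.

Na > P > Si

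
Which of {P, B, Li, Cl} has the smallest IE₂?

P

IE_2 is the cost of taking one more electron from the +1 cation: P⁺ still has 4 valence electrons; B⁺ still has 2 valence electrons; Li⁺ is the bare [He] core; Cl⁺ still has 6 valence electrons.
Pulling an electron out of a noble-gas core costs far more than removing a remaining valence electron, so Li sits at the high end of IE_2.
Valence configurations: P⁺ [Ne]3s²3p², B⁺ [He]2s², Cl⁺ [Ne]3s²3p⁴.
The numbers (kJ/mol): P 1907, B 2427, Li 7298, Cl 2298.
Putting it together, IE_2: P < Cl < B < Li.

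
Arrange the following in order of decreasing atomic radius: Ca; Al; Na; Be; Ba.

Ba, Ca, Na, Al, Be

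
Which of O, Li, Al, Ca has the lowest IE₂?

IE_2 is the cost of taking one more electron from the +1 cation: O⁺ still has 5 valence electrons; Li⁺ is the bare [He] core; Al⁺ still has 2 valence electrons; Ca⁺ still has 1 valence electron.
Core electrons are held far more tightly than valence electrons, so Li tops the IE_2 order.
Valence configurations: O⁺ [He]2s²2p³, Al⁺ [Ne]3s², Ca⁺ [Ar]4s¹.
Tabulated IE_2 (kJ/mol): O 3388, Li 7298, Al 1817, Ca 1145.
So the second ionization energies run Ca < Al < O < Li.

Ca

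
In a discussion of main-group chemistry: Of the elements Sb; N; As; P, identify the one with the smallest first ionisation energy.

Across a period the outer electron is held more tightly (higher IE₁); down a group it sits in a higher shell, more shielded, and comes off more easily.
All are in group 15, so first ionization energy increases up the group.
The smallest first ionisation energy among these belongs to Sb.

Sb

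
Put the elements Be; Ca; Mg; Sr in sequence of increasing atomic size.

Be is in period 2, group 2; Mg is in period 3, group 2; Ca is in period 4, group 2; Sr is in period 5, group 2.
Across a period the added protons contract the valence shell; down a group each new principal shell makes the atom larger.
All are in group 2, so atomic radius increases down the group.
So from smallest to largest: Be < Mg < Ca < Sr.

Be < Mg < Ca < Sr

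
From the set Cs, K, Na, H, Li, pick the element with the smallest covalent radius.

H

Radius decreases left→right (rising Z_eff, same n) and increases top→bottom (higher n).
All are in group 1, so atomic radius increases down the group.
The smallest covalent radius among these belongs to H.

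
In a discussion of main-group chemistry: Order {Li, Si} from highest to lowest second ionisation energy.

After 1 electron has been removed, what remains? Li⁺ is the bare [He] core; Si⁺ still has 3 valence electrons.
Breaking into a closed-shell core is much more expensive than removing a leftover valence electron — Li has the largest IE_2 here.
Approximate IE_2 values (kJ/mol): Li 7298, Si 1577.
So the second ionization energies run Si < Li.

Li > Si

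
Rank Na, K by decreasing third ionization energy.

The third ionization energy removes an electron from the +2 ion. For each element: Na²⁺ is already 1 electron into the core; K²⁺ is already 1 electron into the core.
All of these are removing an electron from a noble-gas core or deeper; the smaller core (lower principal quantum number) is held far more tightly, and within a period the higher nuclear charge binds the same core more tightly.
Approximate IE_3 values (kJ/mol): Na 6910, K 4420.
Hence IE_3: K < Na.

Na > K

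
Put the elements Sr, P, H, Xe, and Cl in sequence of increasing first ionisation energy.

Sr < P < Xe < Cl < H

H is in period 1, group 1; P is in period 3, group 15; Cl is in period 3, group 17; Sr is in period 5, group 2; Xe is in period 5, group 18.
IE₁ increases left→right with effective nuclear charge and decreases top→bottom as the valence shell moves farther out.
These span different periods and groups, so the two trends combine.
P > Sr: relative to Sr, both the across-period and down-group shifts push P's first ionization energy up.
Xe > P: period and group pull opposite ways; the across-period shift dominates (1170 vs 1012 kJ/mol).
Cl > Xe: the two effects oppose for this pair; the down-group effect wins (1251 vs 1170 kJ/mol).
H > Cl: the two effects oppose for this pair; the down-group effect wins (1312 vs 1251 kJ/mol).
Tabulated first ionization energy (kJ/mol): H 1312, P 1012, Cl 1251, Sr 550, Xe 1170.
So from lowest to highest: Sr < P < Xe < Cl < H.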